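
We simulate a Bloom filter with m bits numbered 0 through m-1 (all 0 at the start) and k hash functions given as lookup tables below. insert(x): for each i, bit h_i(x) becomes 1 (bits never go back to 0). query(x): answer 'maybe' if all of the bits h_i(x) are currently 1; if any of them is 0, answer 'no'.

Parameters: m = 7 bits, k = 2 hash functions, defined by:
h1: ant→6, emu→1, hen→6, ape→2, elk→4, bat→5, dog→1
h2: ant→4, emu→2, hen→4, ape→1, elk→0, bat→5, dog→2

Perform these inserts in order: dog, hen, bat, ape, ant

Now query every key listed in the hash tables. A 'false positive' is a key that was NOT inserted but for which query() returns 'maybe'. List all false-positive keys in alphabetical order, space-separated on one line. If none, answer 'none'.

Answer: emu

Derivation:
Start: bits=0000000
After insert 'dog': sets bits 1 2 -> bits=0110000
After insert 'hen': sets bits 4 6 -> bits=0110101
After insert 'bat': sets bits 5 -> bits=0110111
After insert 'ape': sets bits 1 2 -> bits=0110111
After insert 'ant': sets bits 4 6 -> bits=0110111
Not inserted: elk emu — query each against bits=0110111:
query elk: checks bit0=0, bit4=1 (has a 0) -> no => not a false positive
query emu: checks bit1=1, bit2=1 (all 1) -> maybe => FALSE POSITIVE
False positives (alphabetical): emu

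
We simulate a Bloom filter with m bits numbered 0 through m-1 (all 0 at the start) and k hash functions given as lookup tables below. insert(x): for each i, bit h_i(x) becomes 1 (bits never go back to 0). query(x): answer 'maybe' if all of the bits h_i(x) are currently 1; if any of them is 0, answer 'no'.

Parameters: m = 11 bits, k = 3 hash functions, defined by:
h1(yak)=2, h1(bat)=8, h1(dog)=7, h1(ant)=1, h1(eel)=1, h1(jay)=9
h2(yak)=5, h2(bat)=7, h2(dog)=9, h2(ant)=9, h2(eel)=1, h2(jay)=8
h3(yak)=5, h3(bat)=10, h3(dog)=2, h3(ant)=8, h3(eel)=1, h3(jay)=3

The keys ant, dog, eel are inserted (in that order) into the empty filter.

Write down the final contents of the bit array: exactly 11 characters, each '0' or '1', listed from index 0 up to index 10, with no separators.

Answer: 01100001110

Derivation:
Start: bits=00000000000
After insert 'ant': sets bits 1 8 9 -> bits=01000000110
After insert 'dog': sets bits 2 7 9 -> bits=01100001110
After insert 'eel': sets bits 1 -> bits=01100001110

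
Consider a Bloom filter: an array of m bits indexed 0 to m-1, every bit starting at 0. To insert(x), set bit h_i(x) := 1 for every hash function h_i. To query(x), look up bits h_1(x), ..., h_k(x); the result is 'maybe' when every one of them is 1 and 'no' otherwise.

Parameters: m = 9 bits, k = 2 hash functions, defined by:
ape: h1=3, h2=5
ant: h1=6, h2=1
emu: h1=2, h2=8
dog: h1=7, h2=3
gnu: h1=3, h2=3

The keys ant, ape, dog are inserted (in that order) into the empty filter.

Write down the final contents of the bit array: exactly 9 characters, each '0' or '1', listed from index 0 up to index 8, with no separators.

Start: bits=000000000
After insert 'ant': sets bits 1 6 -> bits=010000100
After insert 'ape': sets bits 3 5 -> bits=010101100
After insert 'dog': sets bits 3 7 -> bits=010101110

Answer: 010101110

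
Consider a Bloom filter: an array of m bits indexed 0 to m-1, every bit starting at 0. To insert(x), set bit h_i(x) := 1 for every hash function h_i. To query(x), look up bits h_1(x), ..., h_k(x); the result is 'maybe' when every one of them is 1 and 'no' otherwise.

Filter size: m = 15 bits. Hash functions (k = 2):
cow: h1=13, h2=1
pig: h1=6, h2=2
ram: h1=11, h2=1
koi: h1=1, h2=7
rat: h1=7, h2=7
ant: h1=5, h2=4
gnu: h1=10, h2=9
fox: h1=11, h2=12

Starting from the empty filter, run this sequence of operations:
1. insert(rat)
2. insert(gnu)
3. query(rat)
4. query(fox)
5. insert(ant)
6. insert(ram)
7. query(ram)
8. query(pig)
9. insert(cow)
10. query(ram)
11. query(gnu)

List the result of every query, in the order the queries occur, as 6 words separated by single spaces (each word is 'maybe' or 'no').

Answer: maybe no maybe no maybe maybe

Derivation:
Start: bits=000000000000000
Op 1: insert rat -> sets bits 7 -> bits=000000010000000
Op 2: insert gnu -> sets bits 9 10 -> bits=000000010110000
Op 3: query rat -> checks bit7=1 (all 1) -> maybe
Op 4: query fox -> checks bit11=0, bit12=0 (has a 0) -> no
Op 5: insert ant -> sets bits 4 5 -> bits=000011010110000
Op 6: insert ram -> sets bits 1 11 -> bits=010011010111000
Op 7: query ram -> checks bit1=1, bit11=1 (all 1) -> maybe
Op 8: query pig -> checks bit2=0, bit6=0 (has a 0) -> no
Op 9: insert cow -> sets bits 1 13 -> bits=010011010111010
Op 10: query ram -> checks bit1=1, bit11=1 (all 1) -> maybe
Op 11: query gnu -> checks bit9=1, bit10=1 (all 1) -> maybe
Query results in order: maybe no maybe no maybe maybe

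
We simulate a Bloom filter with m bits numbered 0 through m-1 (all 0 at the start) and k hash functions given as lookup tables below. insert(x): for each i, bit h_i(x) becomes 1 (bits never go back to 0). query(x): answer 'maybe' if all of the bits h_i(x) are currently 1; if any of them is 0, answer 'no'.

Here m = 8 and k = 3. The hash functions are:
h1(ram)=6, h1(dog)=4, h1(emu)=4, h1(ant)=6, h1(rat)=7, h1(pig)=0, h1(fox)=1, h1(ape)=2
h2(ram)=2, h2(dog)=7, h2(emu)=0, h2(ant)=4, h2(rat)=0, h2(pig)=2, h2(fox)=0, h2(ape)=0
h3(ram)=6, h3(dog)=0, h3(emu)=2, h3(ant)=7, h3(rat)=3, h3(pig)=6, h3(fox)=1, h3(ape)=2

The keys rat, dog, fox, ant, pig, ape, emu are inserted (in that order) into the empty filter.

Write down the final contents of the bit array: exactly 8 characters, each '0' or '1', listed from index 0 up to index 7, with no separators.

Answer: 11111011

Derivation:
Start: bits=00000000
After insert 'rat': sets bits 0 3 7 -> bits=10010001
After insert 'dog': sets bits 0 4 7 -> bits=10011001
After insert 'fox': sets bits 0 1 -> bits=11011001
After insert 'ant': sets bits 4 6 7 -> bits=11011011
After insert 'pig': sets bits 0 2 6 -> bits=11111011
After insert 'ape': sets bits 0 2 -> bits=11111011
After insert 'emu': sets bits 0 2 4 -> bits=11111011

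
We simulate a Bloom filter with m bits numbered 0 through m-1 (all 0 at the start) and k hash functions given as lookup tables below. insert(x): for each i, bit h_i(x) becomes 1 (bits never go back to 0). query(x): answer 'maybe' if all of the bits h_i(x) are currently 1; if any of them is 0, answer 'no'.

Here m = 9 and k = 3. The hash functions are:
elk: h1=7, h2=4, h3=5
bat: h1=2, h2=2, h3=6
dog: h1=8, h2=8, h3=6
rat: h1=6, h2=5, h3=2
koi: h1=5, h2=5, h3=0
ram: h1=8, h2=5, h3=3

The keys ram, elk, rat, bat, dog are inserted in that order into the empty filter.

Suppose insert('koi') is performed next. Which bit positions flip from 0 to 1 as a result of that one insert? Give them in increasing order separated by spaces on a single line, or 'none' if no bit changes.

Start: bits=000000000
After insert 'ram': sets bits 3 5 8 -> bits=000101001
After insert 'elk': sets bits 4 5 7 -> bits=000111011
After insert 'rat': sets bits 2 5 6 -> bits=001111111
After insert 'bat': sets bits 2 6 -> bits=001111111
After insert 'dog': sets bits 6 8 -> bits=001111111
insert 'koi' would touch bits 0 5; currently bit0=0, bit5=1
Bits that are 0 among those (would change 0->1): 0

Answer: 0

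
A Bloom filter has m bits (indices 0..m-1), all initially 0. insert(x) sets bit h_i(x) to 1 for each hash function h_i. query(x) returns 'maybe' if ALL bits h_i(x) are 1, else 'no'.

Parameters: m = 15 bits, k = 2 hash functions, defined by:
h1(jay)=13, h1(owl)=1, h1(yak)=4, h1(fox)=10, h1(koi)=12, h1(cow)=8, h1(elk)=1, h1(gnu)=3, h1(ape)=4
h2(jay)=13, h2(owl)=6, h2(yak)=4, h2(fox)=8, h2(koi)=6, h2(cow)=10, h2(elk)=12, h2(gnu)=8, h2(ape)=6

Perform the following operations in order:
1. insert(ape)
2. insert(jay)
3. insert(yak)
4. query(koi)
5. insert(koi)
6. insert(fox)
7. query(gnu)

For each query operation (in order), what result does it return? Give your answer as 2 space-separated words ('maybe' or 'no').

Start: bits=000000000000000
Op 1: insert ape -> sets bits 4 6 -> bits=000010100000000
Op 2: insert jay -> sets bits 13 -> bits=000010100000010
Op 3: insert yak -> sets bits 4 -> bits=000010100000010
Op 4: query koi -> checks bit6=1, bit12=0 (has a 0) -> no
Op 5: insert koi -> sets bits 6 12 -> bits=000010100000110
Op 6: insert fox -> sets bits 8 10 -> bits=000010101010110
Op 7: query gnu -> checks bit3=0, bit8=1 (has a 0) -> no
Query results in order: no no

Answer: no no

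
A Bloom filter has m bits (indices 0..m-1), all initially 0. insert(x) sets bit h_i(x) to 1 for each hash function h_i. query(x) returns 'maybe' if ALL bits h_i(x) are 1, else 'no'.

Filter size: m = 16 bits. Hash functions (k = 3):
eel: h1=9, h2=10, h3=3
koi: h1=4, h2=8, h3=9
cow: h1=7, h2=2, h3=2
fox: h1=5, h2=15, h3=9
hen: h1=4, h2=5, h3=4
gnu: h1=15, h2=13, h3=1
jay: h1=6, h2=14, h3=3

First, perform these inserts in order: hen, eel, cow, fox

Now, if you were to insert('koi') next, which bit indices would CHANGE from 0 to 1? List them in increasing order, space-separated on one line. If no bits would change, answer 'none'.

Start: bits=0000000000000000
After insert 'hen': sets bits 4 5 -> bits=0000110000000000
After insert 'eel': sets bits 3 9 10 -> bits=0001110001100000
After insert 'cow': sets bits 2 7 -> bits=0011110101100000
After insert 'fox': sets bits 5 9 15 -> bits=0011110101100001
insert 'koi' would touch bits 4 8 9; currently bit4=1, bit8=0, bit9=1
Bits that are 0 among those (would change 0->1): 8

Answer: 8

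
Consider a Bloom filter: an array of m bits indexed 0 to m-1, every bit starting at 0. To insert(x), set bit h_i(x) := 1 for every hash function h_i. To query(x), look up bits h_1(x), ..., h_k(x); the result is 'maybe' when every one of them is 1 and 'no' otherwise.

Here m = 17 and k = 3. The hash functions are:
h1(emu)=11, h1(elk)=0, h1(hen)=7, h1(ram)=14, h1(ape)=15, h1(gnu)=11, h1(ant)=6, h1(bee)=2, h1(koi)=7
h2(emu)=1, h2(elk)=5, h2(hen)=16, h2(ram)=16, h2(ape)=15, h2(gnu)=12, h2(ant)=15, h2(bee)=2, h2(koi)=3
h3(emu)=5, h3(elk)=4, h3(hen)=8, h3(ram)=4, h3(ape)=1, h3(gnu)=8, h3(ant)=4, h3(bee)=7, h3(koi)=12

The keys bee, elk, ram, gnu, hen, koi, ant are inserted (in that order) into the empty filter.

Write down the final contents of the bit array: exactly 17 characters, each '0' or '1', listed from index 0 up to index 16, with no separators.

Start: bits=00000000000000000
After insert 'bee': sets bits 2 7 -> bits=00100001000000000
After insert 'elk': sets bits 0 4 5 -> bits=10101101000000000
After insert 'ram': sets bits 4 14 16 -> bits=10101101000000101
After insert 'gnu': sets bits 8 11 12 -> bits=10101101100110101
After insert 'hen': sets bits 7 8 16 -> bits=10101101100110101
After insert 'koi': sets bits 3 7 12 -> bits=10111101100110101
After insert 'ant': sets bits 4 6 15 -> bits=10111111100110111

Answer: 10111111100110111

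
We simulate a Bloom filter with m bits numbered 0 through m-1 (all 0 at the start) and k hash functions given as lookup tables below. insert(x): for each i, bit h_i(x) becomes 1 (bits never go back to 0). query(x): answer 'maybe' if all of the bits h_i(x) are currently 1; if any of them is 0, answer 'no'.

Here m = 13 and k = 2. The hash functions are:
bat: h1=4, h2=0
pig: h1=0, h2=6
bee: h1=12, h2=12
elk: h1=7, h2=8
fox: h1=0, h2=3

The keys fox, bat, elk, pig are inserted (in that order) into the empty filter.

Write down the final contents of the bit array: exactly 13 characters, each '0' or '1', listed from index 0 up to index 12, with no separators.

Answer: 1001101110000

Derivation:
Start: bits=0000000000000
After insert 'fox': sets bits 0 3 -> bits=1001000000000
After insert 'bat': sets bits 0 4 -> bits=1001100000000
After insert 'elk': sets bits 7 8 -> bits=1001100110000
After insert 'pig': sets bits 0 6 -> bits=1001101110000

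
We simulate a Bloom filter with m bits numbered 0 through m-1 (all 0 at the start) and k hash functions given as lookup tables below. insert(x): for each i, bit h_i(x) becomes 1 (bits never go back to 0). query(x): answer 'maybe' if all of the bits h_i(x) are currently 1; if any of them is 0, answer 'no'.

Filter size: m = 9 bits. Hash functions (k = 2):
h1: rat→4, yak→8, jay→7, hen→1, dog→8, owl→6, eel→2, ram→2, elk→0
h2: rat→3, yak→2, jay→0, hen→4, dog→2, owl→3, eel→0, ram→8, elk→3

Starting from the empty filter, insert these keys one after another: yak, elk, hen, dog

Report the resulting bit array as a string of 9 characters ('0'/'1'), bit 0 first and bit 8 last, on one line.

Answer: 111110001

Derivation:
Start: bits=000000000
After insert 'yak': sets bits 2 8 -> bits=001000001
After insert 'elk': sets bits 0 3 -> bits=101100001
After insert 'hen': sets bits 1 4 -> bits=111110001
After insert 'dog': sets bits 2 8 -> bits=111110001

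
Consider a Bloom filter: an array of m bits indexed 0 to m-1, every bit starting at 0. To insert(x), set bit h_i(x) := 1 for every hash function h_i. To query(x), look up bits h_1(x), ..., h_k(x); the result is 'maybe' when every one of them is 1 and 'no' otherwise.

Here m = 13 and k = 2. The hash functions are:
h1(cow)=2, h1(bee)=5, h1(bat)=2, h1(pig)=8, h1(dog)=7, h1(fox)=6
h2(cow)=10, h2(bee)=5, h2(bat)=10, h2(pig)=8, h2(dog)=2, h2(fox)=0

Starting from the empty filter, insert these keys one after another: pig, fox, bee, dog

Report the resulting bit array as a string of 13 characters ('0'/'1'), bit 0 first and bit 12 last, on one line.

Start: bits=0000000000000
After insert 'pig': sets bits 8 -> bits=0000000010000
After insert 'fox': sets bits 0 6 -> bits=1000001010000
After insert 'bee': sets bits 5 -> bits=1000011010000
After insert 'dog': sets bits 2 7 -> bits=1010011110000

Answer: 1010011110000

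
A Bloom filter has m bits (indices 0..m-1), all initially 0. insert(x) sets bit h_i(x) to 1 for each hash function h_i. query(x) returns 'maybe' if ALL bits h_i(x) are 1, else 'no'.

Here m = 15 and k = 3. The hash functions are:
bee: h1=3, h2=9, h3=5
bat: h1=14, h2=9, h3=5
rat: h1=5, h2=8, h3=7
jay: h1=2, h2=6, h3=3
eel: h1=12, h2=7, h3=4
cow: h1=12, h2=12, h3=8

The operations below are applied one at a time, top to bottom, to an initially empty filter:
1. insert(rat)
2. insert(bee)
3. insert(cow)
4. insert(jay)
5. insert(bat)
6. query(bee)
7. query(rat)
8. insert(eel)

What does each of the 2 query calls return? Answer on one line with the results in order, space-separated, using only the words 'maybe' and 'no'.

Start: bits=000000000000000
Op 1: insert rat -> sets bits 5 7 8 -> bits=000001011000000
Op 2: insert bee -> sets bits 3 5 9 -> bits=000101011100000
Op 3: insert cow -> sets bits 8 12 -> bits=000101011100100
Op 4: insert jay -> sets bits 2 3 6 -> bits=001101111100100
Op 5: insert bat -> sets bits 5 9 14 -> bits=001101111100101
Op 6: query bee -> checks bit3=1, bit5=1, bit9=1 (all 1) -> maybe
Op 7: query rat -> checks bit5=1, bit7=1, bit8=1 (all 1) -> maybe
Op 8: insert eel -> sets bits 4 7 12 -> bits=001111111100101
Query results in order: maybe maybe

Answer: maybe maybe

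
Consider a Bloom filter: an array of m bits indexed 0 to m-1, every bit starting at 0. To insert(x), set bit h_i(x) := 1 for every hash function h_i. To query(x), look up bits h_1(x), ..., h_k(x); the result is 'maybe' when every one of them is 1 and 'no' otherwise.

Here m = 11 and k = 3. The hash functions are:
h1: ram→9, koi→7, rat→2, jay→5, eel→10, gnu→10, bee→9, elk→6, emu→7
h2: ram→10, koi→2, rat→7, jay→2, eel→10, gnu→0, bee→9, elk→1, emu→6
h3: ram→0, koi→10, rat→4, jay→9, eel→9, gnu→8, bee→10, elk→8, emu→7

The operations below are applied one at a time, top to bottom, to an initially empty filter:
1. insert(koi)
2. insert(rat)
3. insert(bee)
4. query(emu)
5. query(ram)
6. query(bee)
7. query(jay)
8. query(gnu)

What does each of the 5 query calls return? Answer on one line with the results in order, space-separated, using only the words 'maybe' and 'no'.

Answer: no no maybe no no

Derivation:
Start: bits=00000000000
Op 1: insert koi -> sets bits 2 7 10 -> bits=00100001001
Op 2: insert rat -> sets bits 2 4 7 -> bits=00101001001
Op 3: insert bee -> sets bits 9 10 -> bits=00101001011
Op 4: query emu -> checks bit6=0, bit7=1 (has a 0) -> no
Op 5: query ram -> checks bit0=0, bit9=1, bit10=1 (has a 0) -> no
Op 6: query bee -> checks bit9=1, bit10=1 (all 1) -> maybe
Op 7: query jay -> checks bit2=1, bit5=0, bit9=1 (has a 0) -> no
Op 8: query gnu -> checks bit0=0, bit8=0, bit10=1 (has a 0) -> no
Query results in order: no no maybe no no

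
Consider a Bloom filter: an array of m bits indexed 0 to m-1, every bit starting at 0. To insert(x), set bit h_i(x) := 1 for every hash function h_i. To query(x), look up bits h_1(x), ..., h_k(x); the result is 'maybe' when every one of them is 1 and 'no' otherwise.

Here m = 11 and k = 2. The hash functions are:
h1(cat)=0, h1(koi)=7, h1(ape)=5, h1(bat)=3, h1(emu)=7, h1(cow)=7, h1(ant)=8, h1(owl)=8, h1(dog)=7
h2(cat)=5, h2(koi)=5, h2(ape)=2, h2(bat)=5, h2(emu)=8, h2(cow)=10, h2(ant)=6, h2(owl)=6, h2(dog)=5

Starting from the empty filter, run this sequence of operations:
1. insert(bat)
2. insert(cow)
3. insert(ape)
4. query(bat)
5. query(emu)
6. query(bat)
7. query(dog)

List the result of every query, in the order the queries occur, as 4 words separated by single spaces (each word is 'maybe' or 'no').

Start: bits=00000000000
Op 1: insert bat -> sets bits 3 5 -> bits=00010100000
Op 2: insert cow -> sets bits 7 10 -> bits=00010101001
Op 3: insert ape -> sets bits 2 5 -> bits=00110101001
Op 4: query bat -> checks bit3=1, bit5=1 (all 1) -> maybe
Op 5: query emu -> checks bit7=1, bit8=0 (has a 0) -> no
Op 6: query bat -> checks bit3=1, bit5=1 (all 1) -> maybe
Op 7: query dog -> checks bit5=1, bit7=1 (all 1) -> maybe
Query results in order: maybe no maybe maybe

Answer: maybe no maybe maybe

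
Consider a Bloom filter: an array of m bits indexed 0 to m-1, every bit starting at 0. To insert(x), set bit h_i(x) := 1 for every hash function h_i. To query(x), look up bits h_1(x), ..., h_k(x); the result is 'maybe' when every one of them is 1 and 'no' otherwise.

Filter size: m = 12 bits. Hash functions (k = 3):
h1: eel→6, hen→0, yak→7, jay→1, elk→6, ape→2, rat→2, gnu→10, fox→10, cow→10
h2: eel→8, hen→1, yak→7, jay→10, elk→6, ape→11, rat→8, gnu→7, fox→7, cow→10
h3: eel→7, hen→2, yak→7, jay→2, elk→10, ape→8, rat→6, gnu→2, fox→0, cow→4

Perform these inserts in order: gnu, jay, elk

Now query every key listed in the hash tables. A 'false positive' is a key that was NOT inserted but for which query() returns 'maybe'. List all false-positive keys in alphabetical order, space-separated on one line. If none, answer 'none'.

Answer: yak

Derivation:
Start: bits=000000000000
After insert 'gnu': sets bits 2 7 10 -> bits=001000010010
After insert 'jay': sets bits 1 2 10 -> bits=011000010010
After insert 'elk': sets bits 6 10 -> bits=011000110010
Not inserted: ape cow eel fox hen rat yak — query each against bits=011000110010:
query ape: checks bit2=1, bit8=0, bit11=0 (has a 0) -> no => not a false positive
query cow: checks bit4=0, bit10=1 (has a 0) -> no => not a false positive
query eel: checks bit6=1, bit7=1, bit8=0 (has a 0) -> no => not a false positive
query fox: checks bit0=0, bit7=1, bit10=1 (has a 0) -> no => not a false positive
query hen: checks bit0=0, bit1=1, bit2=1 (has a 0) -> no => not a false positive
query rat: checks bit2=1, bit6=1, bit8=0 (has a 0) -> no => not a false positive
query yak: checks bit7=1 (all 1) -> maybe => FALSE POSITIVE
False positives (alphabetical): yak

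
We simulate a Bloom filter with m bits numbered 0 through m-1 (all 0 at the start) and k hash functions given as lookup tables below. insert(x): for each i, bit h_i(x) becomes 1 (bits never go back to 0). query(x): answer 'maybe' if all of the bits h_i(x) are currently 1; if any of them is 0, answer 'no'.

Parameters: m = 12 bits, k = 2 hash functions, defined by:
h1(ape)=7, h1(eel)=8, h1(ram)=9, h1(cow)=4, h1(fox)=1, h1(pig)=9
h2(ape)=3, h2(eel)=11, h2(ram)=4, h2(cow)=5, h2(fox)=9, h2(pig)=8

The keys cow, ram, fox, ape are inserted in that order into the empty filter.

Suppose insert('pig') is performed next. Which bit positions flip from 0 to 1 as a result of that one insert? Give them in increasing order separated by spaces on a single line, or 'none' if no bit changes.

Answer: 8

Derivation:
Start: bits=000000000000
After insert 'cow': sets bits 4 5 -> bits=000011000000
After insert 'ram': sets bits 4 9 -> bits=000011000100
After insert 'fox': sets bits 1 9 -> bits=010011000100
After insert 'ape': sets bits 3 7 -> bits=010111010100
insert 'pig' would touch bits 8 9; currently bit8=0, bit9=1
Bits that are 0 among those (would change 0->1): 8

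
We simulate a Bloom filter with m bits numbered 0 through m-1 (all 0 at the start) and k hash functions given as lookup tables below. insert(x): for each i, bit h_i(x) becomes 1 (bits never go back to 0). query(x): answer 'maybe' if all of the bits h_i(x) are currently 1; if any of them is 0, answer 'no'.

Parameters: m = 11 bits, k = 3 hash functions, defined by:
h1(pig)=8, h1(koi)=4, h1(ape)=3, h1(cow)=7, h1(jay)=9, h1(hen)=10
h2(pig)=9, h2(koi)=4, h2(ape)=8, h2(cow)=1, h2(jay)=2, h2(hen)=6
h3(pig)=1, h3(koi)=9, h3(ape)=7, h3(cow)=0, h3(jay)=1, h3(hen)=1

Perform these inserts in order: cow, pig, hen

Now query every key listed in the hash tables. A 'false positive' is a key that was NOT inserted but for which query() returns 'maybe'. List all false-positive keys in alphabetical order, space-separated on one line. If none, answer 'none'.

Answer: none

Derivation:
Start: bits=00000000000
After insert 'cow': sets bits 0 1 7 -> bits=11000001000
After insert 'pig': sets bits 1 8 9 -> bits=11000001110
After insert 'hen': sets bits 1 6 10 -> bits=11000011111
Not inserted: ape jay koi — query each against bits=11000011111:
query ape: checks bit3=0, bit7=1, bit8=1 (has a 0) -> no => not a false positive
query jay: checks bit1=1, bit2=0, bit9=1 (has a 0) -> no => not a false positive
query koi: checks bit4=0, bit9=1 (has a 0) -> no => not a false positive
False positives (alphabetical): none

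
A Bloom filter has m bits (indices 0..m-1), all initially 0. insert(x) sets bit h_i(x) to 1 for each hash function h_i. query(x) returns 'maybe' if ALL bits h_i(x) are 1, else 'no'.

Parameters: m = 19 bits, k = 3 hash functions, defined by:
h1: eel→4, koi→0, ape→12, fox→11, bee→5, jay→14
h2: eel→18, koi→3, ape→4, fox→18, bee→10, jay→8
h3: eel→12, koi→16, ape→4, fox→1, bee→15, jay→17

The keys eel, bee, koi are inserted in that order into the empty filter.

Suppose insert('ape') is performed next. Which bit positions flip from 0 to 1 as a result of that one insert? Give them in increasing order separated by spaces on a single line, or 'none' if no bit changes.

Start: bits=0000000000000000000
After insert 'eel': sets bits 4 12 18 -> bits=0000100000001000001
After insert 'bee': sets bits 5 10 15 -> bits=0000110000101001001
After insert 'koi': sets bits 0 3 16 -> bits=1001110000101001101
insert 'ape' would touch bits 4 12; currently bit4=1, bit12=1
Bits that are 0 among those (would change 0->1): none

Answer: none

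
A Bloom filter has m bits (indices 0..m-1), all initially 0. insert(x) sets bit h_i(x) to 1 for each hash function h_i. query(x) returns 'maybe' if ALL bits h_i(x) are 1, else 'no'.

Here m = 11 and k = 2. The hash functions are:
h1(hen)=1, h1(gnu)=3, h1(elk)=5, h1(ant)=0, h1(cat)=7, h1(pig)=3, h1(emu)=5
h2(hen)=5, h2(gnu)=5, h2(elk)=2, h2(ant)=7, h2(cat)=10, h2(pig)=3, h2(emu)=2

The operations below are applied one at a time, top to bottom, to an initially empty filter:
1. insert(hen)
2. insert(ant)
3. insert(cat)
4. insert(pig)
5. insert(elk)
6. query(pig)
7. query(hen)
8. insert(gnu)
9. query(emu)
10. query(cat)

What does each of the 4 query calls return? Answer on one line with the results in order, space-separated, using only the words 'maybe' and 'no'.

Answer: maybe maybe maybe maybe

Derivation:
Start: bits=00000000000
Op 1: insert hen -> sets bits 1 5 -> bits=01000100000
Op 2: insert ant -> sets bits 0 7 -> bits=11000101000
Op 3: insert cat -> sets bits 7 10 -> bits=11000101001
Op 4: insert pig -> sets bits 3 -> bits=11010101001
Op 5: insert elk -> sets bits 2 5 -> bits=11110101001
Op 6: query pig -> checks bit3=1 (all 1) -> maybe
Op 7: query hen -> checks bit1=1, bit5=1 (all 1) -> maybe
Op 8: insert gnu -> sets bits 3 5 -> bits=11110101001
Op 9: query emu -> checks bit2=1, bit5=1 (all 1) -> maybe
Op 10: query cat -> checks bit7=1, bit10=1 (all 1) -> maybe
Query results in order: maybe maybe maybe maybe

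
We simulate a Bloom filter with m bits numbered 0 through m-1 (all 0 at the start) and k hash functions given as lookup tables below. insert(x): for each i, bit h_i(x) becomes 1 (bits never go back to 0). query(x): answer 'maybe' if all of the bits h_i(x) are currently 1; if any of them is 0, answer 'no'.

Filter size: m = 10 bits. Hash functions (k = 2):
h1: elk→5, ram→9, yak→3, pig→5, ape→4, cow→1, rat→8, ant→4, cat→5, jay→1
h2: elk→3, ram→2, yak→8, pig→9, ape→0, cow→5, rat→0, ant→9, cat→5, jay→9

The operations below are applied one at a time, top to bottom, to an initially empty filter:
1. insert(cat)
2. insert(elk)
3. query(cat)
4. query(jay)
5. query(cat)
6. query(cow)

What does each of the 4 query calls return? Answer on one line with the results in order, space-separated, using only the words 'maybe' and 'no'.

Start: bits=0000000000
Op 1: insert cat -> sets bits 5 -> bits=0000010000
Op 2: insert elk -> sets bits 3 5 -> bits=0001010000
Op 3: query cat -> checks bit5=1 (all 1) -> maybe
Op 4: query jay -> checks bit1=0, bit9=0 (has a 0) -> no
Op 5: query cat -> checks bit5=1 (all 1) -> maybe
Op 6: query cow -> checks bit1=0, bit5=1 (has a 0) -> no
Query results in order: maybe no maybe no

Answer: maybe no maybe no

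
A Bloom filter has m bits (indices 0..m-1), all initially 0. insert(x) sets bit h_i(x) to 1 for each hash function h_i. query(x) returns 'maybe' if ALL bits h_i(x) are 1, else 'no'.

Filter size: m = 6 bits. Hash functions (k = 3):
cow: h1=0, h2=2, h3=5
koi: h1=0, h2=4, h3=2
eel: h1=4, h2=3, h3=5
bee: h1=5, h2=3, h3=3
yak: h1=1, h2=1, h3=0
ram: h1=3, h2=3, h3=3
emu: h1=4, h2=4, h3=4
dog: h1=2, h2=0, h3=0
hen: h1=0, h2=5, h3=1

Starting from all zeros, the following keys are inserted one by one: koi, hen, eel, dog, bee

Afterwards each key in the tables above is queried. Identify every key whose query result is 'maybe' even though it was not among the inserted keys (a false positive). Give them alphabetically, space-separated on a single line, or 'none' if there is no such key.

Start: bits=000000
After insert 'koi': sets bits 0 2 4 -> bits=101010
After insert 'hen': sets bits 0 1 5 -> bits=111011
After insert 'eel': sets bits 3 4 5 -> bits=111111
After insert 'dog': sets bits 0 2 -> bits=111111
After insert 'bee': sets bits 3 5 -> bits=111111
Not inserted: cow emu ram yak — query each against bits=111111:
query cow: checks bit0=1, bit2=1, bit5=1 (all 1) -> maybe => FALSE POSITIVE
query emu: checks bit4=1 (all 1) -> maybe => FALSE POSITIVE
query ram: checks bit3=1 (all 1) -> maybe => FALSE POSITIVE
query yak: checks bit0=1, bit1=1 (all 1) -> maybe => FALSE POSITIVE
False positives (alphabetical): cow emu ram yak

Answer: cow emu ram yak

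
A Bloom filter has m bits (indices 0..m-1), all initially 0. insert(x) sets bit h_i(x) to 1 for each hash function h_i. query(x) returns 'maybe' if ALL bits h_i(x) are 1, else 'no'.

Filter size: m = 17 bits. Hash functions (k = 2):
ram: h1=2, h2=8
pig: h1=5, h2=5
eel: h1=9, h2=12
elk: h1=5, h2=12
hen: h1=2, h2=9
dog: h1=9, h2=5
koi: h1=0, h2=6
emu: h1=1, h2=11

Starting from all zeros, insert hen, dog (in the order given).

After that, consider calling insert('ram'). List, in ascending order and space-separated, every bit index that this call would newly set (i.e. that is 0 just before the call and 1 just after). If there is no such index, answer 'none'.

Answer: 8

Derivation:
Start: bits=00000000000000000
After insert 'hen': sets bits 2 9 -> bits=00100000010000000
After insert 'dog': sets bits 5 9 -> bits=00100100010000000
insert 'ram' would touch bits 2 8; currently bit2=1, bit8=0
Bits that are 0 among those (would change 0->1): 8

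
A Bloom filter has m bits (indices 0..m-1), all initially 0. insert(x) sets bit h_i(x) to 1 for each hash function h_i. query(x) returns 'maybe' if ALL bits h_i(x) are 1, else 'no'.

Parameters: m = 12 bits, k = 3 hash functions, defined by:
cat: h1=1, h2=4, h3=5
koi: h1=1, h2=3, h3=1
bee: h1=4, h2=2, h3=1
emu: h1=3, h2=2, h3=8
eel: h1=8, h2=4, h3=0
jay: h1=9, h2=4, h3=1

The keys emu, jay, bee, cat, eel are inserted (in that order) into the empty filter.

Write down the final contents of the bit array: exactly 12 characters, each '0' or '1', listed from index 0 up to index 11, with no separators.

Answer: 111111001100

Derivation:
Start: bits=000000000000
After insert 'emu': sets bits 2 3 8 -> bits=001100001000
After insert 'jay': sets bits 1 4 9 -> bits=011110001100
After insert 'bee': sets bits 1 2 4 -> bits=011110001100
After insert 'cat': sets bits 1 4 5 -> bits=011111001100
After insert 'eel': sets bits 0 4 8 -> bits=111111001100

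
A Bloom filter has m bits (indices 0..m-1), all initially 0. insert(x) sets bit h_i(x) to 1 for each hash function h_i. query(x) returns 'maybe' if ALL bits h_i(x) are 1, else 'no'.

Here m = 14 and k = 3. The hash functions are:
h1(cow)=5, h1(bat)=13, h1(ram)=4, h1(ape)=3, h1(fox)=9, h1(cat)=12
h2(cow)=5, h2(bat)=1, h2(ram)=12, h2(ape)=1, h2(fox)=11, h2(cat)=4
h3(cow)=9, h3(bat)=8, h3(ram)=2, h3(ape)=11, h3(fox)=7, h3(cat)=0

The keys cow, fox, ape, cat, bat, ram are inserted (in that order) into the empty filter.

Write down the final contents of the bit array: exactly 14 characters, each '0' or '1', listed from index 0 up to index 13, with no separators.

Answer: 11111101110111

Derivation:
Start: bits=00000000000000
After insert 'cow': sets bits 5 9 -> bits=00000100010000
After insert 'fox': sets bits 7 9 11 -> bits=00000101010100
After insert 'ape': sets bits 1 3 11 -> bits=01010101010100
After insert 'cat': sets bits 0 4 12 -> bits=11011101010110
After insert 'bat': sets bits 1 8 13 -> bits=11011101110111
After insert 'ram': sets bits 2 4 12 -> bits=11111101110111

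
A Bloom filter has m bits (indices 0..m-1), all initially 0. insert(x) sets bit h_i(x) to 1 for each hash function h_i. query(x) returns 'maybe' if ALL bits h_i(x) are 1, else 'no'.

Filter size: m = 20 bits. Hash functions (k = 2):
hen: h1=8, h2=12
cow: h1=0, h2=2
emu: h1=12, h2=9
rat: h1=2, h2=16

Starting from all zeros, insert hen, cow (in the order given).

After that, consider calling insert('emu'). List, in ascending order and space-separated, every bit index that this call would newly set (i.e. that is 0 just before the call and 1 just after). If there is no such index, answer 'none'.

Answer: 9

Derivation:
Start: bits=00000000000000000000
After insert 'hen': sets bits 8 12 -> bits=00000000100010000000
After insert 'cow': sets bits 0 2 -> bits=10100000100010000000
insert 'emu' would touch bits 9 12; currently bit9=0, bit12=1
Bits that are 0 among those (would change 0->1): 9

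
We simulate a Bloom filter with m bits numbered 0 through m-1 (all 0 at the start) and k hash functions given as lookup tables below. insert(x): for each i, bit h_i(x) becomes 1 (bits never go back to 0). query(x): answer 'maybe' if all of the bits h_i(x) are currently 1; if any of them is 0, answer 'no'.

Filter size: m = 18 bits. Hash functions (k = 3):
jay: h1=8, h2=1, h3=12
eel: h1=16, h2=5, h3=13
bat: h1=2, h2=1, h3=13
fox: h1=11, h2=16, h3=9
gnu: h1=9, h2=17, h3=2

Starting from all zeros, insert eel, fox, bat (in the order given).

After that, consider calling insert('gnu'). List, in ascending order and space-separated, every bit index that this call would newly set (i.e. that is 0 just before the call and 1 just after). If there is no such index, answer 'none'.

Start: bits=000000000000000000
After insert 'eel': sets bits 5 13 16 -> bits=000001000000010010
After insert 'fox': sets bits 9 11 16 -> bits=000001000101010010
After insert 'bat': sets bits 1 2 13 -> bits=011001000101010010
insert 'gnu' would touch bits 2 9 17; currently bit2=1, bit9=1, bit17=0
Bits that are 0 among those (would change 0->1): 17

Answer: 17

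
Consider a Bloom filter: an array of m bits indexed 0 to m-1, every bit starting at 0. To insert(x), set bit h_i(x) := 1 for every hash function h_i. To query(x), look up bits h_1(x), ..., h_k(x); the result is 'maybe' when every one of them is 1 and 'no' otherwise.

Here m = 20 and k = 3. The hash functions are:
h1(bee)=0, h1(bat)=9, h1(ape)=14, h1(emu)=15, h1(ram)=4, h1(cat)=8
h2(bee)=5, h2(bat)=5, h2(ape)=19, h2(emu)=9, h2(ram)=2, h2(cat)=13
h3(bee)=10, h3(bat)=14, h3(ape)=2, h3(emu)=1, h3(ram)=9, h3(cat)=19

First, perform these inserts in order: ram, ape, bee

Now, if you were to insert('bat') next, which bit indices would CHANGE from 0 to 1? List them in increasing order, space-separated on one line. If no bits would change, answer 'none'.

Answer: none

Derivation:
Start: bits=00000000000000000000
After insert 'ram': sets bits 2 4 9 -> bits=00101000010000000000
After insert 'ape': sets bits 2 14 19 -> bits=00101000010000100001
After insert 'bee': sets bits 0 5 10 -> bits=10101100011000100001
insert 'bat' would touch bits 5 9 14; currently bit5=1, bit9=1, bit14=1
Bits that are 0 among those (would change 0->1): none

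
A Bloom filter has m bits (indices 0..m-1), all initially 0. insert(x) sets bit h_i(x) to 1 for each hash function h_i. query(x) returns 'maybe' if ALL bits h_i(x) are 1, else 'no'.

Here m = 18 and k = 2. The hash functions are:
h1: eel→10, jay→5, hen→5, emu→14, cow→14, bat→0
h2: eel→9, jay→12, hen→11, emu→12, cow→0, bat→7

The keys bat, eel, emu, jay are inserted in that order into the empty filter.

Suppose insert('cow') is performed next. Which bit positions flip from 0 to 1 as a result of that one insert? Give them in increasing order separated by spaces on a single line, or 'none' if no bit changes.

Answer: none

Derivation:
Start: bits=000000000000000000
After insert 'bat': sets bits 0 7 -> bits=100000010000000000
After insert 'eel': sets bits 9 10 -> bits=100000010110000000
After insert 'emu': sets bits 12 14 -> bits=100000010110101000
After insert 'jay': sets bits 5 12 -> bits=100001010110101000
insert 'cow' would touch bits 0 14; currently bit0=1, bit14=1
Bits that are 0 among those (would change 0->1): none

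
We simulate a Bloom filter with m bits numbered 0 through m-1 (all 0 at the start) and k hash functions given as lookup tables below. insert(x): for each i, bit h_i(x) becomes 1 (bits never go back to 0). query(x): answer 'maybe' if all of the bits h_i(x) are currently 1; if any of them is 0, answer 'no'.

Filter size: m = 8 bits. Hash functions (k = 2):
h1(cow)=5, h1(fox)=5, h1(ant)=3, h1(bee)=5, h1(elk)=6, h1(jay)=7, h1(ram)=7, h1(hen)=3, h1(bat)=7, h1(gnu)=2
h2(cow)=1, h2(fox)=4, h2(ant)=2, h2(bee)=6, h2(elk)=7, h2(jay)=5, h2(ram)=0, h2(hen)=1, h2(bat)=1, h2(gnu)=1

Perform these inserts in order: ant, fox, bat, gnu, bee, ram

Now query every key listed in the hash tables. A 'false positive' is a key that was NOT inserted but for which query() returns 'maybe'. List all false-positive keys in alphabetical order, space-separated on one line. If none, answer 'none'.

Answer: cow elk hen jay

Derivation:
Start: bits=00000000
After insert 'ant': sets bits 2 3 -> bits=00110000
After insert 'fox': sets bits 4 5 -> bits=00111100
After insert 'bat': sets bits 1 7 -> bits=01111101
After insert 'gnu': sets bits 1 2 -> bits=01111101
After insert 'bee': sets bits 5 6 -> bits=01111111
After insert 'ram': sets bits 0 7 -> bits=11111111
Not inserted: cow elk hen jay — query each against bits=11111111:
query cow: checks bit1=1, bit5=1 (all 1) -> maybe => FALSE POSITIVE
query elk: checks bit6=1, bit7=1 (all 1) -> maybe => FALSE POSITIVE
query hen: checks bit1=1, bit3=1 (all 1) -> maybe => FALSE POSITIVE
query jay: checks bit5=1, bit7=1 (all 1) -> maybe => FALSE POSITIVE
False positives (alphabetical): cow elk hen jay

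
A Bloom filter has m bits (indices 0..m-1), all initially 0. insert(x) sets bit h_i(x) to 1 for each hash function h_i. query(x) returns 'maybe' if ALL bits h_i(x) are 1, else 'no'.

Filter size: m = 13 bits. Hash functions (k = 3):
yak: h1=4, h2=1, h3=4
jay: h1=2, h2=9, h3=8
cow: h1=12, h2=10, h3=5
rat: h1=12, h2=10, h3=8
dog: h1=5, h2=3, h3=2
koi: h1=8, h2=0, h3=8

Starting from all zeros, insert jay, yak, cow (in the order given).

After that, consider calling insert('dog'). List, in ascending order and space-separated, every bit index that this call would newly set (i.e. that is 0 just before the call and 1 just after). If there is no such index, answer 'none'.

Answer: 3

Derivation:
Start: bits=0000000000000
After insert 'jay': sets bits 2 8 9 -> bits=0010000011000
After insert 'yak': sets bits 1 4 -> bits=0110100011000
After insert 'cow': sets bits 5 10 12 -> bits=0110110011101
insert 'dog' would touch bits 2 3 5; currently bit2=1, bit3=0, bit5=1
Bits that are 0 among those (would change 0->1): 3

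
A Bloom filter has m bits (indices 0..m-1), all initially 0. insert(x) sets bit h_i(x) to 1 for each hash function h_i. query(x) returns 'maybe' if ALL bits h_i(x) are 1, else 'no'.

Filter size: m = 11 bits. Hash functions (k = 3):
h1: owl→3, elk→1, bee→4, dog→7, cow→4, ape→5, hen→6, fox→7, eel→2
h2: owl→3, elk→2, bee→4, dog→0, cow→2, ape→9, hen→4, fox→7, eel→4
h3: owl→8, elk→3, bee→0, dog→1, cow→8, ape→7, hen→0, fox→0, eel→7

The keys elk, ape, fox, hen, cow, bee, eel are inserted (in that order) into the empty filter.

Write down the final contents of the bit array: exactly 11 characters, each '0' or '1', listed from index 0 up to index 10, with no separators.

Answer: 11111111110

Derivation:
Start: bits=00000000000
After insert 'elk': sets bits 1 2 3 -> bits=01110000000
After insert 'ape': sets bits 5 7 9 -> bits=01110101010
After insert 'fox': sets bits 0 7 -> bits=11110101010
After insert 'hen': sets bits 0 4 6 -> bits=11111111010
After insert 'cow': sets bits 2 4 8 -> bits=11111111110
After insert 'bee': sets bits 0 4 -> bits=11111111110
After insert 'eel': sets bits 2 4 7 -> bits=11111111110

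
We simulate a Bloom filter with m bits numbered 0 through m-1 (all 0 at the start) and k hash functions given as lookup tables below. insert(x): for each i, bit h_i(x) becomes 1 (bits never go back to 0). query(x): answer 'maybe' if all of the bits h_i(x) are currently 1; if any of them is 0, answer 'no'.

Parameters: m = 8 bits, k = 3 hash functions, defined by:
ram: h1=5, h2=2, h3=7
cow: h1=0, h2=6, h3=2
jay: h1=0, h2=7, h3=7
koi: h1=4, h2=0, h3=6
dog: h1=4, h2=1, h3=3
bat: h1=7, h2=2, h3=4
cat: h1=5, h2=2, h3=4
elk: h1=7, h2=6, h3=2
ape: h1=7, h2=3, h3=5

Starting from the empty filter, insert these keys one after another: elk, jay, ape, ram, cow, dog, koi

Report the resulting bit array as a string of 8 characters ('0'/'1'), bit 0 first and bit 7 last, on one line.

Start: bits=00000000
After insert 'elk': sets bits 2 6 7 -> bits=00100011
After insert 'jay': sets bits 0 7 -> bits=10100011
After insert 'ape': sets bits 3 5 7 -> bits=10110111
After insert 'ram': sets bits 2 5 7 -> bits=10110111
After insert 'cow': sets bits 0 2 6 -> bits=10110111
After insert 'dog': sets bits 1 3 4 -> bits=11111111
After insert 'koi': sets bits 0 4 6 -> bits=11111111

Answer: 11111111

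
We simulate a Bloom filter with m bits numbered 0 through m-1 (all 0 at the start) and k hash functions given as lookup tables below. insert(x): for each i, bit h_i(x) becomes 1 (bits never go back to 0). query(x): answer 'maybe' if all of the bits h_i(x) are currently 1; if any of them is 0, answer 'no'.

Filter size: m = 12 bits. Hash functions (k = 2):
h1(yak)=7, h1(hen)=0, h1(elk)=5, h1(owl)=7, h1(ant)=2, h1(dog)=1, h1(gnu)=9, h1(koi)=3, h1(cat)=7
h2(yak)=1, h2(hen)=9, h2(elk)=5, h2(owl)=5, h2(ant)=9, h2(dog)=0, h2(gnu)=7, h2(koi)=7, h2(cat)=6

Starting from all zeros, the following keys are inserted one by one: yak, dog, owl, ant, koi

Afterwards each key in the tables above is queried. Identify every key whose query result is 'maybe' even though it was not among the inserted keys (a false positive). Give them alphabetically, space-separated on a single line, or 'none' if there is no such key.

Start: bits=000000000000
After insert 'yak': sets bits 1 7 -> bits=010000010000
After insert 'dog': sets bits 0 1 -> bits=110000010000
After insert 'owl': sets bits 5 7 -> bits=110001010000
After insert 'ant': sets bits 2 9 -> bits=111001010100
After insert 'koi': sets bits 3 7 -> bits=111101010100
Not inserted: cat elk gnu hen — query each against bits=111101010100:
query cat: checks bit6=0, bit7=1 (has a 0) -> no => not a false positive
query elk: checks bit5=1 (all 1) -> maybe => FALSE POSITIVE
query gnu: checks bit7=1, bit9=1 (all 1) -> maybe => FALSE POSITIVE
query hen: checks bit0=1, bit9=1 (all 1) -> maybe => FALSE POSITIVE
False positives (alphabetical): elk gnu hen

Answer: elk gnu hen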